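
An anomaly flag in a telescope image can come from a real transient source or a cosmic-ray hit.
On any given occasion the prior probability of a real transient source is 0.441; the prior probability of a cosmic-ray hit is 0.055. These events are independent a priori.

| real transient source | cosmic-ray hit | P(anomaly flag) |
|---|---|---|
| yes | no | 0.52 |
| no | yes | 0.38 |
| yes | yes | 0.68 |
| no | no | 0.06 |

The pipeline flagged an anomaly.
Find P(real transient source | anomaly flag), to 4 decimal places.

P(real transient source | anomaly flag) ≈ 0.8432

Sum P(anomaly flag|·) weighted by the priors over the 4 (real transient source, cosmic-ray hit) configurations:
  P(anomaly flag) = 0.06×0.559×0.945 + 0.38×0.559×0.055 + 0.52×0.441×0.945 + 0.68×0.441×0.055
        = 0.031695 + 0.011683 + 0.216707 + 0.016493 = 0.276578
The terms with real transient source present sum to 0.233200, so
  P(real transient source | anomaly flag) = 0.233200 / 0.276578 ≈ 0.8432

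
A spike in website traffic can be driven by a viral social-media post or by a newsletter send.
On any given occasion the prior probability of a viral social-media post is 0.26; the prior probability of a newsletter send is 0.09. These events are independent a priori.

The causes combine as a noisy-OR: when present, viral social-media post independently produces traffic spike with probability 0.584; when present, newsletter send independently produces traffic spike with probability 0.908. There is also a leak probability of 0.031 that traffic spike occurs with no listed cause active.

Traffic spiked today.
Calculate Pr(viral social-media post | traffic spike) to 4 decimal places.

Pr(viral social-media post | traffic spike) ≈ 0.6676

Under noisy-OR, P(traffic spike | causes) = 1 − (1−0.031)·∏(1−qᵢ) over the active causes.
Weight on viral social-media post=true, given the evidence: 0.141226 + 0.022532 = 0.163758
Denominator P(traffic spike): 0.031·0.74·0.91 + 0.910852·0.74·0.09 + 0.596896·0.26·0.91 + 0.962914·0.26·0.09 = 0.245296
P(viral social-media post | traffic spike) = 0.163758/0.245296 ≈ 0.6676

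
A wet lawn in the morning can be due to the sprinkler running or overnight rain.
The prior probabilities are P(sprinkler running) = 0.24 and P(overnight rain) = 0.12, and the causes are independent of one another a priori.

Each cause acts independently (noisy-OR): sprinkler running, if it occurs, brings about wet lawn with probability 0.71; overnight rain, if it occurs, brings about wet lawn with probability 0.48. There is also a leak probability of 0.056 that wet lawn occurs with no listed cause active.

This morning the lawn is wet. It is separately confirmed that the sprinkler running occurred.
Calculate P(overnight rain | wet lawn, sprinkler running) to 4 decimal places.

Under noisy-OR, P(wet lawn | causes) = 1 − (1−0.056)·∏(1−qᵢ) over the active causes.
P(wet lawn | sprinkler running) = 0.72624×0.88 + 0.857645×0.12 = 0.639091 + 0.102917 = 0.742008
Restricting to configurations with overnight rain present: 0.857645×0.12 = 0.102917.
Hence the posterior is 0.102917/0.742008 ≈ 0.1387.

P(overnight rain | wet lawn, sprinkler running) ≈ 0.1387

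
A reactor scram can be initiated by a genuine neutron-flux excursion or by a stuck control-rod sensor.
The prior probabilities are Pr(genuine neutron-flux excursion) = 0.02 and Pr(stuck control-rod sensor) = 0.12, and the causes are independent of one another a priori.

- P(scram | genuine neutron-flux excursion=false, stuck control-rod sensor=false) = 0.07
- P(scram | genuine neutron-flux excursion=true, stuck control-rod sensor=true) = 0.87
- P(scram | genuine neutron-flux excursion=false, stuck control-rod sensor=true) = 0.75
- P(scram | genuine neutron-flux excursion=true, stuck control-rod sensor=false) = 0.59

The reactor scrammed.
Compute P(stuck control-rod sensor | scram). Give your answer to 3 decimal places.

Sum P(scram|·) weighted by the priors over the 4 (genuine neutron-flux excursion, stuck control-rod sensor) configurations:
  P(scram) = 0.07·0.98·0.88 + 0.75·0.98·0.12 + 0.59·0.02·0.88 + 0.87·0.02·0.12
        = 0.060368 + 0.088200 + 0.010384 + 0.002088 = 0.161040
Configurations with stuck control-rod sensor contribute 0.090288, so
  P(stuck control-rod sensor | scram) = 0.090288 / 0.161040 ≈ 0.561

P(stuck control-rod sensor | scram) ≈ 0.561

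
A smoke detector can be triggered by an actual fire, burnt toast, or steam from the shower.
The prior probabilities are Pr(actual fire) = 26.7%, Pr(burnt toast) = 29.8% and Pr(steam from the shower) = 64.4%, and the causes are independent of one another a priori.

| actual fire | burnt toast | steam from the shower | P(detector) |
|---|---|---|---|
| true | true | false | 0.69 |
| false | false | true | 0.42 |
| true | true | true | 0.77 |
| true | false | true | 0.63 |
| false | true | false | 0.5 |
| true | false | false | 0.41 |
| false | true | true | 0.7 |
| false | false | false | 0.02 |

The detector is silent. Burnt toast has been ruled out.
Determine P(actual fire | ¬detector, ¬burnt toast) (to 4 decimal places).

P(¬detector | ¬burnt toast) = 0.98×0.733×0.356 + 0.58×0.733×0.644 + 0.59×0.267×0.356 + 0.37×0.267×0.644 = 0.255729 + 0.273790 + 0.056081 + 0.063621 = 0.649221
The actual fire-present share is 0.056081 + 0.063621 = 0.119702.
So P(actual fire | ¬detector, ¬burnt toast) = 0.119702/0.649221 ≈ 0.1844.

P(actual fire | ¬detector, ¬burnt toast) ≈ 0.1844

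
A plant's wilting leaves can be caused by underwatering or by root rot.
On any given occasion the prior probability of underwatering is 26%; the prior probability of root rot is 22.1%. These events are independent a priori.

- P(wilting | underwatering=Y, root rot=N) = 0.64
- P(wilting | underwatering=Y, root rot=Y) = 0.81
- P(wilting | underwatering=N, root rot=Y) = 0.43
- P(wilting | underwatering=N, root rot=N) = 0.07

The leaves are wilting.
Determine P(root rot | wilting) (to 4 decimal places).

P(root rot | wilting) ≈ 0.4074

Enumerate the 4 (underwatering, root rot) configurations and weight by the priors:
  P(wilting) = 0.07·0.74·0.779 + 0.43·0.74·0.221 + 0.64·0.26·0.779 + 0.81·0.26·0.221
        = 0.040352 + 0.070322 + 0.129626 + 0.046543 = 0.286843
Keeping only the root rot-present terms gives 0.116865, so
  P(root rot | wilting) = 0.116865 / 0.286843 ≈ 0.4074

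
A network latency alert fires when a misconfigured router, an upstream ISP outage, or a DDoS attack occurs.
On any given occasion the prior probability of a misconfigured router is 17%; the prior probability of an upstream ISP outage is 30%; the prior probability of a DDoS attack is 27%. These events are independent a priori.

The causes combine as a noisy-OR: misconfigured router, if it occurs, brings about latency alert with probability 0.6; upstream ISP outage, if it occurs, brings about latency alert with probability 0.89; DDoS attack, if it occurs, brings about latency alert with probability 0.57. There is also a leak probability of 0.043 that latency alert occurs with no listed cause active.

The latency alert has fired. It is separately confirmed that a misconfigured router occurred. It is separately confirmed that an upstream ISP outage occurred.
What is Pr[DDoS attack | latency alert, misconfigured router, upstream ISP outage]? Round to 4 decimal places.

Under noisy-OR, P(latency alert | causes) = 1 − (1−0.043)·∏(1−qᵢ) over the active causes.
Enumerate both values of DDoS attack and weight by the priors:
  P(latency alert | misconfigured router, upstream ISP outage) = 0.957892·0.73 + 0.981894·0.27
        = 0.699261 + 0.265111 = 0.964372
The terms with DDoS attack present sum to 0.265111, so
  P(DDoS attack | latency alert, misconfigured router, upstream ISP outage) = 0.265111 / 0.964372 ≈ 0.2749

Pr[DDoS attack | latency alert, misconfigured router, upstream ISP outage] ≈ 0.2749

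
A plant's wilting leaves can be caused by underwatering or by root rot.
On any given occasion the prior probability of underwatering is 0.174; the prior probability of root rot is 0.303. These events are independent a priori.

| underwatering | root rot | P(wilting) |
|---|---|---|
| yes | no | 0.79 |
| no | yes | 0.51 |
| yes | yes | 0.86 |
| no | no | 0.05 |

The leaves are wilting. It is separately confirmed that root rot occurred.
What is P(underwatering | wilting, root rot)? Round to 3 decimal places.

P(wilting | root rot) = 0.51×0.826 + 0.86×0.174 = 0.421260 + 0.149640 = 0.570900
Of this, 0.149640 comes from 0.86×0.174 (the underwatering=true cases).
Hence the posterior is 0.149640/0.570900 ≈ 0.262.

P(underwatering | wilting, root rot) ≈ 0.262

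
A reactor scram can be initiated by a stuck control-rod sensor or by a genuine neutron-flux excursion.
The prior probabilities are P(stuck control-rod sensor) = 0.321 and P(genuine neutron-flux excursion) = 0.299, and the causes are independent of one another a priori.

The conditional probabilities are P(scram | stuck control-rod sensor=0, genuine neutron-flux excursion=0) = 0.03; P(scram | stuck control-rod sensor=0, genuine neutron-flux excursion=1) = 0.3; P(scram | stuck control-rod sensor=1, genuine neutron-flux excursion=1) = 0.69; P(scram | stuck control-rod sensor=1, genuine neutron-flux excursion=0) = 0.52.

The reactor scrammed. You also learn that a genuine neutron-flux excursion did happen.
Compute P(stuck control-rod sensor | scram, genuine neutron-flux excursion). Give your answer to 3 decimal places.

Numerator (weight on configurations with stuck control-rod sensor): 0.69*0.321 = 0.221490
Denominator P(scram | genuine neutron-flux excursion): 0.3*0.679 + 0.69*0.321 = 0.425190
Posterior = 0.221490 / 0.425190 ≈ 0.521

P(stuck control-rod sensor | scram, genuine neutron-flux excursion) ≈ 0.521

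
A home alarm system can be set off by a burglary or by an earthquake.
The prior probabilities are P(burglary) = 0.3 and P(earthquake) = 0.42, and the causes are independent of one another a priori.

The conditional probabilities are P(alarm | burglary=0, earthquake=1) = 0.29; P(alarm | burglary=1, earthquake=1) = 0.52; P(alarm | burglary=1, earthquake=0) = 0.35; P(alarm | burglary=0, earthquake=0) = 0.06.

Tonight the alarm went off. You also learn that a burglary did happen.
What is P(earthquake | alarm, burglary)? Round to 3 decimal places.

P(earthquake | alarm, burglary) ≈ 0.518

By total probability over both values of earthquake:
  P(alarm | burglary) = 0.35×0.58 + 0.52×0.42
        = 0.203000 + 0.218400 = 0.421400
The terms with earthquake present sum to 0.218400, so
  P(earthquake | alarm, burglary) = 0.218400 / 0.421400 ≈ 0.518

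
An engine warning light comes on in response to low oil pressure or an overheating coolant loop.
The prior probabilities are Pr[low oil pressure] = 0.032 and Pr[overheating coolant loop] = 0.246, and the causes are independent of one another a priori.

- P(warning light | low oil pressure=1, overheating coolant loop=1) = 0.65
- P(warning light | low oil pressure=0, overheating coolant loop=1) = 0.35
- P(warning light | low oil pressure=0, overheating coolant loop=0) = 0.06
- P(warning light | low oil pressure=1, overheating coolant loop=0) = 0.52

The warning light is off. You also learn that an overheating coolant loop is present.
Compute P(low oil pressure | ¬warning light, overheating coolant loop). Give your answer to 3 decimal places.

P(low oil pressure | ¬warning light, overheating coolant loop) ≈ 0.017

P(¬warning light | overheating coolant loop) = 0.65·0.968 + 0.35·0.032 = 0.629200 + 0.011200 = 0.640400
Of this, 0.011200 comes from 0.35·0.032 (the low oil pressure=true cases).
Hence the posterior is 0.011200/0.640400 ≈ 0.017.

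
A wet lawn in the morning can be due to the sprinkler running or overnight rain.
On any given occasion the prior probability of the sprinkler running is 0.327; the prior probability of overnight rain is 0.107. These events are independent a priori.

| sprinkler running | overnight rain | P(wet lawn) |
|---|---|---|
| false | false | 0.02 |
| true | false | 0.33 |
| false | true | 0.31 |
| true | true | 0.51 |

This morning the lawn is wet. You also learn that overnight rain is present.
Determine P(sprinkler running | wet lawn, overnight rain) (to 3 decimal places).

P(sprinkler running | wet lawn, overnight rain) ≈ 0.444

For the numerator, keep only sprinkler running=true terms: 0.51*0.327 = 0.166770
Denominator P(wet lawn | overnight rain): 0.31*0.673 + 0.51*0.327 = 0.375400
Posterior = 0.166770 / 0.375400 ≈ 0.444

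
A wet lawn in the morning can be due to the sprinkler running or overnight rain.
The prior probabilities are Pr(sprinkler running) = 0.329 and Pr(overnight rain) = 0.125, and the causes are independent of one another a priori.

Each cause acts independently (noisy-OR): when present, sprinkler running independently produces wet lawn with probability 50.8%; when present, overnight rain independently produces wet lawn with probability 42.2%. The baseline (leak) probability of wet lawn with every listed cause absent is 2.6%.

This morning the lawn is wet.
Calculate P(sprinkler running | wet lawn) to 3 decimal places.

Under noisy-OR, P(wet lawn | causes) = 1 − (1−0.026)·∏(1−qᵢ) over the active causes.
For the numerator, keep only sprinkler running=true terms: 0.149923 + 0.029734 = 0.179657
Normalizer over all consistent configurations: 0.026·0.671·0.875 + 0.437028·0.671·0.125 + 0.520792·0.329·0.875 + 0.723018·0.329·0.125 = 0.231578
P(sprinkler running | wet lawn) = 0.179657/0.231578 ≈ 0.776

P(sprinkler running | wet lawn) ≈ 0.776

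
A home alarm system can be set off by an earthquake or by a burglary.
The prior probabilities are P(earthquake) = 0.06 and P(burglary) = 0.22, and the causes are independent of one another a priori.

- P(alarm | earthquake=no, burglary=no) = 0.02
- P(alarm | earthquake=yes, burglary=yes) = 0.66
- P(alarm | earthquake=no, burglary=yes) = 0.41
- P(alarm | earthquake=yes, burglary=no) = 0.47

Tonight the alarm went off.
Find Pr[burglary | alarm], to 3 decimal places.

Pr[burglary | alarm] ≈ 0.718

Sum P(alarm|·) weighted by the priors over the 4 (earthquake, burglary) configurations:
  P(alarm) = 0.02*0.94*0.78 + 0.41*0.94*0.22 + 0.47*0.06*0.78 + 0.66*0.06*0.22
        = 0.014664 + 0.084788 + 0.021996 + 0.008712 = 0.130160
Configurations with burglary contribute 0.093500, so
  P(burglary | alarm) = 0.093500 / 0.130160 ≈ 0.718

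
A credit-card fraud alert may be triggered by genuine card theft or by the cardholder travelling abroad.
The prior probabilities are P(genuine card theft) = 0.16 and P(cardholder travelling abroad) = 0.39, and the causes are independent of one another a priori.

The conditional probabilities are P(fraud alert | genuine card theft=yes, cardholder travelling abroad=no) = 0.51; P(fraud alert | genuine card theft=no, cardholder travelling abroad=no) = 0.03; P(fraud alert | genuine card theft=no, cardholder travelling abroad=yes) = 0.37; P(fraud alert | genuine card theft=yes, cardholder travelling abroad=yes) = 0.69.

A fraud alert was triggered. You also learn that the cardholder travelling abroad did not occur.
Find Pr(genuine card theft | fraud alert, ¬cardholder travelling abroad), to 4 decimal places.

By total probability over both values of genuine card theft:
  P(fraud alert | ¬cardholder travelling abroad) = 0.03·0.84 + 0.51·0.16
        = 0.025200 + 0.081600 = 0.106800
Keeping only the genuine card theft-present terms gives 0.081600, so
  P(genuine card theft | fraud alert, ¬cardholder travelling abroad) = 0.081600 / 0.106800 ≈ 0.7640

Pr(genuine card theft | fraud alert, ¬cardholder travelling abroad) ≈ 0.7640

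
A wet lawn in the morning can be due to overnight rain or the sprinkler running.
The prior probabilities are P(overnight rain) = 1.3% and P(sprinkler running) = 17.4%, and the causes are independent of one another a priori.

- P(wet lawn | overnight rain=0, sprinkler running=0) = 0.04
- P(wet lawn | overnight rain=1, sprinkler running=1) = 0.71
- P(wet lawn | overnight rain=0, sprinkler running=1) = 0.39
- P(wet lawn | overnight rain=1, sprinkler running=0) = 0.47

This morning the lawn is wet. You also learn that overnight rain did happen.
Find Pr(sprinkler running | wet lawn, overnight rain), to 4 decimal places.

Pr(sprinkler running | wet lawn, overnight rain) ≈ 0.2414

For the numerator, keep only sprinkler running=true terms: 0.71·0.174 = 0.123540
Denominator P(wet lawn | overnight rain): 0.47·0.826 + 0.71·0.174 = 0.511760
P(sprinkler running | wet lawn, overnight rain) = 0.123540/0.511760 ≈ 0.2414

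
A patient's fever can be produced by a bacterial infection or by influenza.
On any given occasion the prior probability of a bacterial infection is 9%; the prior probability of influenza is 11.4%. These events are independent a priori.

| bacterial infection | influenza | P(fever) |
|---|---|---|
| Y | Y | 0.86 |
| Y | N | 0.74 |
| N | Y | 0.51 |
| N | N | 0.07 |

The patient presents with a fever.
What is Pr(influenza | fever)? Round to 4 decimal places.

Enumerate the 4 (bacterial infection, influenza) configurations and weight by the priors:
  P(fever) = 0.07×0.91×0.886 + 0.51×0.91×0.114 + 0.74×0.09×0.886 + 0.86×0.09×0.114
        = 0.056438 + 0.052907 + 0.059008 + 0.008824 = 0.177177
Keeping only the influenza-present terms gives 0.061731, so
  P(influenza | fever) = 0.061731 / 0.177177 ≈ 0.3484

Pr(influenza | fever) ≈ 0.3484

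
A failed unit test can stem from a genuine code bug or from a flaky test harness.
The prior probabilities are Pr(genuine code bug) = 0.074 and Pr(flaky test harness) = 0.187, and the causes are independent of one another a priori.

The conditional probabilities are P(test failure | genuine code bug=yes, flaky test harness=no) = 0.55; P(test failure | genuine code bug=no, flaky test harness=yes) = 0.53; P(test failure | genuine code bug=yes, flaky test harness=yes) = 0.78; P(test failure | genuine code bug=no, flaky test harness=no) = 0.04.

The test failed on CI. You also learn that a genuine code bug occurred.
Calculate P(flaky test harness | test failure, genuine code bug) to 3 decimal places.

Sum P(test failure|·) weighted by the priors over both values of flaky test harness:
  P(test failure | genuine code bug) = 0.55*0.813 + 0.78*0.187
        = 0.447150 + 0.145860 = 0.593010
The terms with flaky test harness present sum to 0.145860, so
  P(flaky test harness | test failure, genuine code bug) = 0.145860 / 0.593010 ≈ 0.246

P(flaky test harness | test failure, genuine code bug) ≈ 0.246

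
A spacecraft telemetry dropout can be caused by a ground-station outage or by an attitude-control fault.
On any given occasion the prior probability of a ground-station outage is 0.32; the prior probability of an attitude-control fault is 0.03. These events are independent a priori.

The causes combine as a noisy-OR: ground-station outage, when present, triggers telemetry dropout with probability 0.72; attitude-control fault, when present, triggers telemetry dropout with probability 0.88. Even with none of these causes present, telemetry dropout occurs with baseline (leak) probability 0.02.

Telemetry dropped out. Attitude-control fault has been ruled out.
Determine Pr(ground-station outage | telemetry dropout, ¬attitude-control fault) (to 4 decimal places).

Under noisy-OR, P(telemetry dropout | causes) = 1 − (1−0.02)·∏(1−qᵢ) over the active causes.
P(telemetry dropout | ¬attitude-control fault) = 0.02·0.68 + 0.7256·0.32 = 0.013600 + 0.232192 = 0.245792
Restricting to configurations with ground-station outage present: 0.7256·0.32 = 0.232192.
So P(ground-station outage | telemetry dropout, ¬attitude-control fault) = 0.232192/0.245792 ≈ 0.9447.

Pr(ground-station outage | telemetry dropout, ¬attitude-control fault) ≈ 0.9447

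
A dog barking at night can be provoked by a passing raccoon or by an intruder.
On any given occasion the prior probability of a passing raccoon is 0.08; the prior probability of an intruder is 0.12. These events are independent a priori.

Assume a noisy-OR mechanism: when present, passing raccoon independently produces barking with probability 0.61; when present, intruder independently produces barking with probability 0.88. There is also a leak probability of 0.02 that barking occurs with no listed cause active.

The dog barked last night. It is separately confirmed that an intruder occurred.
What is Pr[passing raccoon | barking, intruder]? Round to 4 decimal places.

Pr[passing raccoon | barking, intruder] ≈ 0.0859

Under noisy-OR, P(barking | causes) = 1 − (1−0.02)·∏(1−qᵢ) over the active causes.
Sum P(barking|·) weighted by the priors over both values of passing raccoon:
  P(barking | intruder) = 0.8824*0.92 + 0.954136*0.08
        = 0.811808 + 0.076331 = 0.888139
Keeping only the passing raccoon-present terms gives 0.076331, so
  P(passing raccoon | barking, intruder) = 0.076331 / 0.888139 ≈ 0.0859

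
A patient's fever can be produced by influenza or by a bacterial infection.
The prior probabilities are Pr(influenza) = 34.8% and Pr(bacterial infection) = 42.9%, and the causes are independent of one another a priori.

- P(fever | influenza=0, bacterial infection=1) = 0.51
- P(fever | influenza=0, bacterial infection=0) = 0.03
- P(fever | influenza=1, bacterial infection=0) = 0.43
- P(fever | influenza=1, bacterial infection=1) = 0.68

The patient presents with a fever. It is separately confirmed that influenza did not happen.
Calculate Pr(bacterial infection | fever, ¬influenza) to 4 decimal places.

Pr(bacterial infection | fever, ¬influenza) ≈ 0.9274

By total probability over both values of bacterial infection:
  P(fever | ¬influenza) = 0.03·0.571 + 0.51·0.429
        = 0.017130 + 0.218790 = 0.235920
The terms with bacterial infection present sum to 0.218790, so
  P(bacterial infection | fever, ¬influenza) = 0.218790 / 0.235920 ≈ 0.9274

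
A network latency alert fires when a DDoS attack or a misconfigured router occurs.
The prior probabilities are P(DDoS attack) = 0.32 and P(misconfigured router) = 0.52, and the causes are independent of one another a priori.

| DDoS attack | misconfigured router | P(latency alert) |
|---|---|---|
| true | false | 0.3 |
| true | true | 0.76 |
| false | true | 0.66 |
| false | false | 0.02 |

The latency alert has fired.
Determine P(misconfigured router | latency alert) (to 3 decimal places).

For the numerator, keep only misconfigured router=true terms: 0.233376 + 0.126464 = 0.359840
Denominator P(latency alert): 0.02×0.68×0.48 + 0.66×0.68×0.52 + 0.3×0.32×0.48 + 0.76×0.32×0.52 = 0.412448
P(misconfigured router | latency alert) = 0.359840/0.412448 ≈ 0.872

P(misconfigured router | latency alert) ≈ 0.872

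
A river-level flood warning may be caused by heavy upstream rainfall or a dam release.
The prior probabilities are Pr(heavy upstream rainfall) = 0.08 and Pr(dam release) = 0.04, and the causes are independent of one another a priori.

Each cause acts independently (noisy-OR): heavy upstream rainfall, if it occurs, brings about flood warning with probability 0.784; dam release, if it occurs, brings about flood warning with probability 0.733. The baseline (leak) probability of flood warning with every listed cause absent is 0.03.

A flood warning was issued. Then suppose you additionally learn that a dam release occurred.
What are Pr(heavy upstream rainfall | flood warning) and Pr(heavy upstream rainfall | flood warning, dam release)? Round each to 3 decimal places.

Under noisy-OR, P(flood warning | causes) = 1 − (1−0.03)·∏(1−qᵢ) over the active causes.
Enumerate the 4 (heavy upstream rainfall, dam release) configurations and weight by the priors:
  P(flood warning) = 0.03×0.92×0.96 + 0.74101×0.92×0.04 + 0.79048×0.08×0.96 + 0.944058×0.08×0.04
        = 0.026496 + 0.027269 + 0.060709 + 0.003021 = 0.117495
Configurations with heavy upstream rainfall contribute 0.063730, so
  P(heavy upstream rainfall | flood warning) = 0.063730 / 0.117495 ≈ 0.542

Now also conditioning on dam release=true:
For the numerator, keep only heavy upstream rainfall=true terms: 0.944058×0.08 = 0.075525
The normalizing constant is 0.74101×0.92 + 0.944058×0.08 = 0.757254
Posterior = 0.075525 / 0.757254 ≈ 0.100

Pr(heavy upstream rainfall | flood warning) ≈ 0.542; Pr(heavy upstream rainfall | flood warning, dam release) ≈ 0.100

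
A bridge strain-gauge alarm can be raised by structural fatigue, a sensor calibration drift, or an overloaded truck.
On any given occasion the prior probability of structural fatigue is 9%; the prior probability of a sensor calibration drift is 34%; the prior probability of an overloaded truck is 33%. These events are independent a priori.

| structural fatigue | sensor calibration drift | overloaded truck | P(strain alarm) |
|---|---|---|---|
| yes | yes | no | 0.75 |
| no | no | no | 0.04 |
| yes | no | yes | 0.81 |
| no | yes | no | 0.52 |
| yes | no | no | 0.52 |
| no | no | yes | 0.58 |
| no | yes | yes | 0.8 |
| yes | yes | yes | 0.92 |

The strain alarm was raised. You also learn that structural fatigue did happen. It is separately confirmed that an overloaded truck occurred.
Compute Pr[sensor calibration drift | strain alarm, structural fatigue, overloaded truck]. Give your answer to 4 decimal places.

P(strain alarm | structural fatigue, overloaded truck) = 0.81×0.66 + 0.92×0.34 = 0.534600 + 0.312800 = 0.847400
The sensor calibration drift-present share is 0.92×0.34 = 0.312800.
P(sensor calibration drift | strain alarm, structural fatigue, overloaded truck) = 0.312800 / 0.847400 ≈ 0.3691

Pr[sensor calibration drift | strain alarm, structural fatigue, overloaded truck] ≈ 0.3691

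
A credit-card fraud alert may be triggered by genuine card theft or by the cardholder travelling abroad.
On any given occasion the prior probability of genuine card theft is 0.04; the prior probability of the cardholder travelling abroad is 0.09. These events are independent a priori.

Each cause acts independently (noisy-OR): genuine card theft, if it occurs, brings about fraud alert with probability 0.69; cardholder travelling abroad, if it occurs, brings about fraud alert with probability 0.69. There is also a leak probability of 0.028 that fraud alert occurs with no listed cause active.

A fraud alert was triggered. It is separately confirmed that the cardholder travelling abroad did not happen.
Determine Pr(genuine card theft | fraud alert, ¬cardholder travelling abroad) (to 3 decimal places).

Pr(genuine card theft | fraud alert, ¬cardholder travelling abroad) ≈ 0.510

Under noisy-OR, P(fraud alert | causes) = 1 − (1−0.028)·∏(1−qᵢ) over the active causes.
Weight on genuine card theft=true, given the evidence: 0.69868*0.04 = 0.027947
Denominator P(fraud alert | ¬cardholder travelling abroad): 0.028*0.96 + 0.69868*0.04 = 0.054827
Posterior = 0.027947 / 0.054827 ≈ 0.510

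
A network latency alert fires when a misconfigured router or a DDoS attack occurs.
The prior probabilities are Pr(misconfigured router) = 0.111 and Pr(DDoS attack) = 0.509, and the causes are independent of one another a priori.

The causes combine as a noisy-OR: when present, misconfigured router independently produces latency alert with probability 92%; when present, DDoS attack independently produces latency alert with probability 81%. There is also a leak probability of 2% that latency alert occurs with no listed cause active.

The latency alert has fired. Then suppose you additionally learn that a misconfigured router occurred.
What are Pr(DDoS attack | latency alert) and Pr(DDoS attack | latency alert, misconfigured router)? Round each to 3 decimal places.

Pr(DDoS attack | latency alert) ≈ 0.878; Pr(DDoS attack | latency alert, misconfigured router) ≈ 0.526

Under noisy-OR, P(latency alert | causes) = 1 − (1−0.02)·∏(1−qᵢ) over the active causes.
For the numerator, keep only DDoS attack=true terms: 0.368245 + 0.055657 = 0.423902
Normalizer over all consistent configurations: 0.02×0.889×0.491 + 0.8138×0.889×0.509 + 0.9216×0.111×0.491 + 0.985104×0.111×0.509 = 0.482860
P(DDoS attack | latency alert) = 0.423902/0.482860 ≈ 0.878

Now condition on the additional information:
Weight on DDoS attack=true, given the evidence: 0.985104*0.509 = 0.501418
Normalizer over all consistent configurations: 0.9216*0.491 + 0.985104*0.509 = 0.953924
Posterior = 0.501418 / 0.953924 ≈ 0.526
This is intercausal reasoning (explaining away): once misconfigured router accounts for the latency alert, DDoS attack becomes less likely.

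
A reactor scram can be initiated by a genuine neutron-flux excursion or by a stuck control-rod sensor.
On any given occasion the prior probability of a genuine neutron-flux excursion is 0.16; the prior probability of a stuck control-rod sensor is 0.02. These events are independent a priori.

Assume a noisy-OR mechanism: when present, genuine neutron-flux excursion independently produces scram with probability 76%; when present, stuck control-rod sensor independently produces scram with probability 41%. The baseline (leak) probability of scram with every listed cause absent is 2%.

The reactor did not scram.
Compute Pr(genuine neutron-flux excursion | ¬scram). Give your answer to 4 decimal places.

Under noisy-OR, P(scram | causes) = 1 − (1−0.02)·∏(1−qᵢ) over the active causes.
Weight on genuine neutron-flux excursion=true, given the evidence: 0.036879 + 0.000444 = 0.037323
Normalizer over all consistent configurations: 0.98*0.84*0.98 + 0.5782*0.84*0.02 + 0.2352*0.16*0.98 + 0.138768*0.16*0.02 = 0.853773
P(genuine neutron-flux excursion | ¬scram) = 0.037323/0.853773 ≈ 0.0437

Pr(genuine neutron-flux excursion | ¬scram) ≈ 0.0437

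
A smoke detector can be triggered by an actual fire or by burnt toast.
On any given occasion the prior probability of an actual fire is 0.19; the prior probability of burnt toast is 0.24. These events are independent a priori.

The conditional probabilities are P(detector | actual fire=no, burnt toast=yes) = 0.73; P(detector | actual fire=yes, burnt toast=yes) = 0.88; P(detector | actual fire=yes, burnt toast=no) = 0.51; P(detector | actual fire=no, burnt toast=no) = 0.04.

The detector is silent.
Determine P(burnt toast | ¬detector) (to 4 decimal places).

For the numerator, keep only burnt toast=true terms: 0.052488 + 0.005472 = 0.057960
The normalizing constant is 0.96×0.81×0.76 + 0.27×0.81×0.24 + 0.49×0.19×0.76 + 0.12×0.19×0.24 = 0.719692
P(burnt toast | ¬detector) = 0.057960/0.719692 ≈ 0.0805

P(burnt toast | ¬detector) ≈ 0.0805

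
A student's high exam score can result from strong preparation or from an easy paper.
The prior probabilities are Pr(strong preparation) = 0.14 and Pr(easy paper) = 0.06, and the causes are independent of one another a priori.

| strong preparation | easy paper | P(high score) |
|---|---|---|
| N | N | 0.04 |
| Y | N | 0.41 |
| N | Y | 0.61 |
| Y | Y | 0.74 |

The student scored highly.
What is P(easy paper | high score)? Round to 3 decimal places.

P(high score) = 0.04*0.86*0.94 + 0.61*0.86*0.06 + 0.41*0.14*0.94 + 0.74*0.14*0.06 = 0.032336 + 0.031476 + 0.053956 + 0.006216 = 0.123984
Of this, 0.037692 comes from 0.031476 + 0.006216 (the easy paper=true cases).
P(easy paper | high score) = 0.037692 / 0.123984 ≈ 0.304

P(easy paper | high score) ≈ 0.304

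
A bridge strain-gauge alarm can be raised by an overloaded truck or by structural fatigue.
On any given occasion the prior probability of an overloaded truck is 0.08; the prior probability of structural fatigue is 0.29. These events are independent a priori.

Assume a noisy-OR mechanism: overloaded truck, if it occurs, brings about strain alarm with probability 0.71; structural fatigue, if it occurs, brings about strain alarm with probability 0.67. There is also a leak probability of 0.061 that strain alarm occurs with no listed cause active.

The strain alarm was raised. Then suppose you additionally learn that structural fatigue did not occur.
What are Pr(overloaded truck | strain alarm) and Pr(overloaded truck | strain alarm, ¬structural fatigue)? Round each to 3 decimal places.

Pr(overloaded truck | strain alarm) ≈ 0.218; Pr(overloaded truck | strain alarm, ¬structural fatigue) ≈ 0.509

Under noisy-OR, P(strain alarm | causes) = 1 − (1−0.061)·∏(1−qᵢ) over the active causes.
Weight on overloaded truck=true, given the evidence: 0.041333 + 0.021115 = 0.062448
Normalizer over all consistent configurations: 0.061·0.92·0.71 + 0.69013·0.92·0.29 + 0.72769·0.08·0.71 + 0.910138·0.08·0.29 = 0.286420
P(overloaded truck | strain alarm) = 0.062448/0.286420 ≈ 0.218

With the extra evidence:
P(strain alarm | ¬structural fatigue) = 0.061*0.92 + 0.72769*0.08 = 0.056120 + 0.058215 = 0.114335
Of this, 0.058215 comes from 0.72769*0.08 (the overloaded truck=true cases).
Hence the posterior is 0.058215/0.114335 ≈ 0.509.
Ruling out structural fatigue raises the posterior on overloaded truck — the flip side of explaining away.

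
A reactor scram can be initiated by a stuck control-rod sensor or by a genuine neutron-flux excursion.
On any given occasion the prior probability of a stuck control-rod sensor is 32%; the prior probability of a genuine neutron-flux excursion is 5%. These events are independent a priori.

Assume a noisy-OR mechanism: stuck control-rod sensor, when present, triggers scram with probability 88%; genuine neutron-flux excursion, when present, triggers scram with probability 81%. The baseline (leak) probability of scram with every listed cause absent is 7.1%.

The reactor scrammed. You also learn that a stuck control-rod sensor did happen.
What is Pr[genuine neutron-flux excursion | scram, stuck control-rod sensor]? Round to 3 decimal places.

Under noisy-OR, P(scram | causes) = 1 − (1−0.071)·∏(1−qᵢ) over the active causes.
For the numerator, keep only genuine neutron-flux excursion=true terms: 0.978819×0.05 = 0.048941
Normalizer over all consistent configurations: 0.88852×0.95 + 0.978819×0.05 = 0.893035
P(genuine neutron-flux excursion | scram, stuck control-rod sensor) = 0.048941/0.893035 ≈ 0.055

Pr[genuine neutron-flux excursion | scram, stuck control-rod sensor] ≈ 0.055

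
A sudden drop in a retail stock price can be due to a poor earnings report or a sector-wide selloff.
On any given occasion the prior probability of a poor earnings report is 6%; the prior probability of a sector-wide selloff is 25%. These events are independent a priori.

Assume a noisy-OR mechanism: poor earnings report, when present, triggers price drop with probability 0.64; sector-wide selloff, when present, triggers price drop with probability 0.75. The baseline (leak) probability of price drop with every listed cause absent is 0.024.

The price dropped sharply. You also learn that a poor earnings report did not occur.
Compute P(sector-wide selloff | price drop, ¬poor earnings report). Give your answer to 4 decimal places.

P(sector-wide selloff | price drop, ¬poor earnings report) ≈ 0.9130

Under noisy-OR, P(price drop | causes) = 1 − (1−0.024)·∏(1−qᵢ) over the active causes.
P(price drop | ¬poor earnings report) = 0.024*0.75 + 0.756*0.25 = 0.018000 + 0.189000 = 0.207000
The sector-wide selloff-present share is 0.756*0.25 = 0.189000.
Hence the posterior is 0.189000/0.207000 ≈ 0.9130.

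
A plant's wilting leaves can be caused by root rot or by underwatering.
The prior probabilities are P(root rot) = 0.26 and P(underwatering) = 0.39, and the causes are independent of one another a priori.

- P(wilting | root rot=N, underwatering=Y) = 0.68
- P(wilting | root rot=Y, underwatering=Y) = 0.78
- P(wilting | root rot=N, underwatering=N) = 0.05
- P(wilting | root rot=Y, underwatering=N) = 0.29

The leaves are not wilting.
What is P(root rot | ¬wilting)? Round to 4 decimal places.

For the numerator, keep only root rot=true terms: 0.112606 + 0.022308 = 0.134914
The normalizing constant is 0.95·0.74·0.61 + 0.32·0.74·0.39 + 0.71·0.26·0.61 + 0.22·0.26·0.39 = 0.656096
Posterior = 0.134914 / 0.656096 ≈ 0.2056

P(root rot | ¬wilting) ≈ 0.2056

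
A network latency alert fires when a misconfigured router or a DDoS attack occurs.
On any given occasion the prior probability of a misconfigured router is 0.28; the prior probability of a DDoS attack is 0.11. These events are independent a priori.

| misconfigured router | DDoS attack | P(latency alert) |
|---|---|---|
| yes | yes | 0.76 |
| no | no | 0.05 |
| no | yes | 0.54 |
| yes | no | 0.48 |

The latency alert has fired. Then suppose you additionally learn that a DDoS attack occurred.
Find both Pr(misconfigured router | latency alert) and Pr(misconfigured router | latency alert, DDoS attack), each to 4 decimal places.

Pr(misconfigured router | latency alert) ≈ 0.6566; Pr(misconfigured router | latency alert, DDoS attack) ≈ 0.3537

By total probability over the 4 (misconfigured router, DDoS attack) configurations:
  P(latency alert) = 0.05*0.72*0.89 + 0.54*0.72*0.11 + 0.48*0.28*0.89 + 0.76*0.28*0.11
        = 0.032040 + 0.042768 + 0.119616 + 0.023408 = 0.217832
Configurations with misconfigured router contribute 0.143024, so
  P(misconfigured router | latency alert) = 0.143024 / 0.217832 ≈ 0.6566

Now condition on the additional information:
P(latency alert | DDoS attack) = 0.54×0.72 + 0.76×0.28 = 0.388800 + 0.212800 = 0.601600
Restricting to configurations with misconfigured router present: 0.76×0.28 = 0.212800.
Hence the posterior is 0.212800/0.601600 ≈ 0.3537.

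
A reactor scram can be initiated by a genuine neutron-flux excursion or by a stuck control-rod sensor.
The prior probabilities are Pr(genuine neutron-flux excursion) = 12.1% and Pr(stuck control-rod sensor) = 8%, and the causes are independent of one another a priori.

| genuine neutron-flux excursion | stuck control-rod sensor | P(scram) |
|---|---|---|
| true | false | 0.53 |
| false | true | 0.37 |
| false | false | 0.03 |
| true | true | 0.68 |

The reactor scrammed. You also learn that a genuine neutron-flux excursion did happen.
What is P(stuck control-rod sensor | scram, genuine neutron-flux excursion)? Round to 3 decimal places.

P(stuck control-rod sensor | scram, genuine neutron-flux excursion) ≈ 0.100

P(scram | genuine neutron-flux excursion) = 0.53·0.92 + 0.68·0.08 = 0.487600 + 0.054400 = 0.542000
Restricting to configurations with stuck control-rod sensor present: 0.68·0.08 = 0.054400.
So P(stuck control-rod sensor | scram, genuine neutron-flux excursion) = 0.054400/0.542000 ≈ 0.100.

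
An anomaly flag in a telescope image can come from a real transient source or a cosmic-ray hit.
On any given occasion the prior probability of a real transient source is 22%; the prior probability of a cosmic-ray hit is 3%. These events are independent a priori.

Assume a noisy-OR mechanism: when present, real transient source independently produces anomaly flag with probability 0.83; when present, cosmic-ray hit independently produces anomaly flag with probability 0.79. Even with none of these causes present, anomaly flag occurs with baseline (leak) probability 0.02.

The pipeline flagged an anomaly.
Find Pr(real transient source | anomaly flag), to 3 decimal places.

Under noisy-OR, P(anomaly flag | causes) = 1 − (1−0.02)·∏(1−qᵢ) over the active causes.
Enumerate the 4 (real transient source, cosmic-ray hit) configurations and weight by the priors:
  P(anomaly flag) = 0.02×0.78×0.97 + 0.7942×0.78×0.03 + 0.8334×0.22×0.97 + 0.965014×0.22×0.03
        = 0.015132 + 0.018584 + 0.177848 + 0.006369 = 0.217933
Keeping only the real transient source-present terms gives 0.184217, so
  P(real transient source | anomaly flag) = 0.184217 / 0.217933 ≈ 0.845

Pr(real transient source | anomaly flag) ≈ 0.845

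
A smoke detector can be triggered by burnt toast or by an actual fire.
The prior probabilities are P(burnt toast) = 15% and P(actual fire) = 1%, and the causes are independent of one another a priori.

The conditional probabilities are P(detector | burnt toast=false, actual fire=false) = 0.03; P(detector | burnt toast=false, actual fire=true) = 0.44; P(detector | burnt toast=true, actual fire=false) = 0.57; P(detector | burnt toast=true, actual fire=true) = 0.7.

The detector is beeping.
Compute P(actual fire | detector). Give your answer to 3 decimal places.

P(detector) = 0.03*0.85*0.99 + 0.44*0.85*0.01 + 0.57*0.15*0.99 + 0.7*0.15*0.01 = 0.025245 + 0.003740 + 0.084645 + 0.001050 = 0.114680
The actual fire-present share is 0.003740 + 0.001050 = 0.004790.
P(actual fire | detector) = 0.004790 / 0.114680 ≈ 0.042

P(actual fire | detector) ≈ 0.042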